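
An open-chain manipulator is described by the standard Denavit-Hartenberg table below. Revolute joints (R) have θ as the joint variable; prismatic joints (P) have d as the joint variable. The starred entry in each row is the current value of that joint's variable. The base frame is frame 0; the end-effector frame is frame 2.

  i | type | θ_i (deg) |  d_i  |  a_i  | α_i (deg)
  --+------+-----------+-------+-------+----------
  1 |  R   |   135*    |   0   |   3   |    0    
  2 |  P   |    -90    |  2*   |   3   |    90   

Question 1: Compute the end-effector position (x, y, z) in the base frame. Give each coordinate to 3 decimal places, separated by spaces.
after link 1: o_1 = (-2.1213, 2.1213, 0.0000)
after link 2: o_2 = (0.0000, 4.2426, 2.0000)

0.000 4.243 2.000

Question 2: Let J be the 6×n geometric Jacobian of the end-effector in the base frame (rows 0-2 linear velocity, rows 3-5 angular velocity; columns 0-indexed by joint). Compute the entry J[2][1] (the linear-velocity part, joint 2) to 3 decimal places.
1.000

prismatic axis z_1 = (0.0000,0.0000,1.0000)
J_v[:, 1] = z_1; J_ω[:, 1] = (0,0,0)
entry J[2][1] = 1.0000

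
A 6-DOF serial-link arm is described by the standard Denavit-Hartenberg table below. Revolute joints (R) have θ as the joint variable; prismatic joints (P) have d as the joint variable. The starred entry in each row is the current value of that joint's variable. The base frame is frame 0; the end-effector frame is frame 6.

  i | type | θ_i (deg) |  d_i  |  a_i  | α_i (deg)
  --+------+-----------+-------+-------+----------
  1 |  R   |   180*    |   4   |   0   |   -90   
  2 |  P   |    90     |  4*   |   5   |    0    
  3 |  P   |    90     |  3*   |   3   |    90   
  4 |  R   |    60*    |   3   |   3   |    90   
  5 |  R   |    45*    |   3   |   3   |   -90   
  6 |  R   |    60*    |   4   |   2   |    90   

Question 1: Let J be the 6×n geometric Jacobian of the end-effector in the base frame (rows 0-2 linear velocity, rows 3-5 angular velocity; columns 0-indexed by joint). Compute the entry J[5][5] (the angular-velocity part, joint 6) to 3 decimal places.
-0.707

axis z_5 = (-0.3536,0.6124,-0.7071); lever o_n−o_5 = (-2.5607,0.9711,-3.5355)
cross product → J_v[:, 5] = (-1.4784,0.5607,1.2247)
J_ω[:, 5] = z_5
entry J[5][5] = -0.7071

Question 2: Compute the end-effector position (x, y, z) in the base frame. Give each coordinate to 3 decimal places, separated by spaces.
5.598 -8.964 -9.657

after link 1: o_1 = (0.0000, 0.0000, 4.0000)
after link 2: o_2 = (-0.0000, -4.0000, -1.0000)
after link 3: o_3 = (3.0000, -7.0000, -1.0000)
after link 4: o_4 = (4.5000, -9.5981, -4.0000)
after link 5: o_5 = (8.1587, -9.9352, -6.1213)
after link 6: o_6 = (5.5981, -8.9641, -9.6569)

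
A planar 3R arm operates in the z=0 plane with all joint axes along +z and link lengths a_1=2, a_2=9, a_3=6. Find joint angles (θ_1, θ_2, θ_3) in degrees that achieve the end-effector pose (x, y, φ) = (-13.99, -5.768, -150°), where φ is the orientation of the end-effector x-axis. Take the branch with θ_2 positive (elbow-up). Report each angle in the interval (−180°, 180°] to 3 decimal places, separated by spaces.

119.991 90.010 -0.001

wrist centre = target − a_3·(cos φ, sin φ) = (-8.7938, -2.7680)
cos θ_2 = (84.9936−2²−9²)/(2·2·9) = -0.0002; θ_2 = 90.0102° (elbow-up)
β = atan2(-2.7680,-8.7938) = -162.5278°; ψ = atan2(9.0000,1.9984) = 77.4809°
θ_1 = β − ψ = -240.0087°
θ_3 = φ − θ_1 − θ_2 = -0.0015° (wrapped to (-180°,180°])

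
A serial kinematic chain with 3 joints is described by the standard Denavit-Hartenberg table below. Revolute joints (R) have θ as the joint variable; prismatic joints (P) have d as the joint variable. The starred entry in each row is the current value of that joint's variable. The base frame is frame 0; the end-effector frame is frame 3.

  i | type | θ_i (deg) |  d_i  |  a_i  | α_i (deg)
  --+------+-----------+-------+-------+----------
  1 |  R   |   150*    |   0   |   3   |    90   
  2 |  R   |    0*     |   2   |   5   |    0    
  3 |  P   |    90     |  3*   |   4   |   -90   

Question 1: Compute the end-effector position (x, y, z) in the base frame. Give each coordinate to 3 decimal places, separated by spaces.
-4.428 8.330 4.000

after link 1: o_1 = (-2.5981, 1.5000, 0.0000)
after link 2: o_2 = (-5.9282, 5.7321, 0.0000)
after link 3: o_3 = (-4.4282, 8.3301, 4.0000)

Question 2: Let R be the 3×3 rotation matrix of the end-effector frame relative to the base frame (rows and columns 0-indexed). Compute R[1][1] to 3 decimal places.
-0.866

End-effector y-axis (col 1 of R) = (-0.5000,-0.8660,-0.0000)
R[1][1] = -0.8660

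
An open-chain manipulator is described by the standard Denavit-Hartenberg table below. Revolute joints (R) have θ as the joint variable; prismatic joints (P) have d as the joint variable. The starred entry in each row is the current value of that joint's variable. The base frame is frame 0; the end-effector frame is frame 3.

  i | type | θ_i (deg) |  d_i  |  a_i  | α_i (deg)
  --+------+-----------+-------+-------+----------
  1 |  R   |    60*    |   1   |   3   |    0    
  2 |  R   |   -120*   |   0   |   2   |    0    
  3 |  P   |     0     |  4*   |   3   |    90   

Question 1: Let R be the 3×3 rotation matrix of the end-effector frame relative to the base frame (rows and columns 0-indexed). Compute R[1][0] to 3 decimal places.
End-effector x-axis (col 0 of R) = (0.5000,-0.8660,0.0000)
R[1][0] = -0.8660

-0.866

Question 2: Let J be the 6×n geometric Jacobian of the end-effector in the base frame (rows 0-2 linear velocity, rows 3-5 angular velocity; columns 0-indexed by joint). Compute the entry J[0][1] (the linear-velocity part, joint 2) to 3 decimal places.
axis z_1 = (0.0000,0.0000,1.0000); lever o_n−o_1 = (2.5000,-4.3301,4.0000)
cross product → J_v[:, 1] = (4.3301,2.5000,-0.0000)
J_ω[:, 1] = z_1
entry J[0][1] = 4.3301

4.330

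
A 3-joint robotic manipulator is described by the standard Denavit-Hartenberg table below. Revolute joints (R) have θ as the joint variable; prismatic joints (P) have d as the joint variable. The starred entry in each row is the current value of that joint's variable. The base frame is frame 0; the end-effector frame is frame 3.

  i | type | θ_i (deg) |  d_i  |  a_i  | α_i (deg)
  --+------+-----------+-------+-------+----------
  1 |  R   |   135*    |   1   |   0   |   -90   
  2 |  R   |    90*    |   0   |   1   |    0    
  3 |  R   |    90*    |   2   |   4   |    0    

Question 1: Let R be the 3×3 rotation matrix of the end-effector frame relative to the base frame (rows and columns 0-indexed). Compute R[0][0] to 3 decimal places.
End-effector x-axis (col 0 of R) = (0.7071,-0.7071,-0.0000)
R[0][0] = 0.7071

0.707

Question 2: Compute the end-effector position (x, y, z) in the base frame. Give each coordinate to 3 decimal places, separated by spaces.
after link 1: o_1 = (0.0000, 0.0000, 1.0000)
after link 2: o_2 = (-0.0000, 0.0000, 0.0000)
after link 3: o_3 = (1.4142, -4.2426, -0.0000)

1.414 -4.243 -0.000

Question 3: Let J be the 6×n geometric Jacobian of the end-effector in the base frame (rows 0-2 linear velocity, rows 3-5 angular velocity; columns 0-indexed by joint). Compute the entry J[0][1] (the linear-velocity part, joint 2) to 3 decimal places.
axis z_1 = (-0.7071,-0.7071,0.0000); lever o_n−o_1 = (1.4142,-4.2426,-1.0000)
cross product → J_v[:, 1] = (0.7071,-0.7071,4.0000)
J_ω[:, 1] = z_1
entry J[0][1] = 0.7071

0.707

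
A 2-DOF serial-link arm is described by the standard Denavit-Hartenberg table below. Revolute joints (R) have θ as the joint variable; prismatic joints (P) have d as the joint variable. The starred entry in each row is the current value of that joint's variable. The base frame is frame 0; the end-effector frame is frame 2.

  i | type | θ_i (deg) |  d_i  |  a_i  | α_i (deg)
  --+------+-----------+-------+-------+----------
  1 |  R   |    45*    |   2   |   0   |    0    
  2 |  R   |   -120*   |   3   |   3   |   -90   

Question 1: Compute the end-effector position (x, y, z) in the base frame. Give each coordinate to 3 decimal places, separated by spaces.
after link 1: o_1 = (0.0000, 0.0000, 2.0000)
after link 2: o_2 = (0.7765, -2.8978, 5.0000)

0.776 -2.898 5.000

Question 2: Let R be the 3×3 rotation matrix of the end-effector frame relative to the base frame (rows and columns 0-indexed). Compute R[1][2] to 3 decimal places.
0.259

End-effector z-axis (col 2 of R) = (0.9659,0.2588,0.0000)
R[1][2] = 0.2588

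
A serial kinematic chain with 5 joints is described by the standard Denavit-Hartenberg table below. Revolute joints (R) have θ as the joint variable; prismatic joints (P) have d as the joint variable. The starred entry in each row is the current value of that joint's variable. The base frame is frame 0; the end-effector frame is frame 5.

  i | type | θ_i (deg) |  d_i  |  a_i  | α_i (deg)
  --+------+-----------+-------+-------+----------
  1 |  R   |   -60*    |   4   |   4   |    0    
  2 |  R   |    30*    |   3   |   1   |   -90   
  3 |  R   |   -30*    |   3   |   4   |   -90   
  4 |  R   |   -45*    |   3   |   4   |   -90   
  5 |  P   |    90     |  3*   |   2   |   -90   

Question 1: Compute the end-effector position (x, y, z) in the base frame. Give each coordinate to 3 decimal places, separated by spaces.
11.865 -4.879 10.609

after link 1: o_1 = (2.0000, -3.4641, 4.0000)
after link 2: o_2 = (2.8660, -3.9641, 7.0000)
after link 3: o_3 = (7.3660, -3.0981, 9.0000)
after link 4: o_4 = (12.2006, -2.6233, 7.8161)
after link 5: o_5 = (11.8649, -4.8790, 10.6088)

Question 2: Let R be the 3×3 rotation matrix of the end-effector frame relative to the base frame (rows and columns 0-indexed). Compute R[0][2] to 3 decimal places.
End-effector z-axis (col 2 of R) = (-0.8839,-0.3062,-0.3536)
R[0][2] = -0.8839

-0.884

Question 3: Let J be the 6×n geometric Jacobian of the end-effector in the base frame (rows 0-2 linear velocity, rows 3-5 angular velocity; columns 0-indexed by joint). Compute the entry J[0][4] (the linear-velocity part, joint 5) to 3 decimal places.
0.177

prismatic axis z_4 = (0.1768,-0.9186,0.3536)
J_v[:, 4] = z_4; J_ω[:, 4] = (0,0,0)
entry J[0][4] = 0.1768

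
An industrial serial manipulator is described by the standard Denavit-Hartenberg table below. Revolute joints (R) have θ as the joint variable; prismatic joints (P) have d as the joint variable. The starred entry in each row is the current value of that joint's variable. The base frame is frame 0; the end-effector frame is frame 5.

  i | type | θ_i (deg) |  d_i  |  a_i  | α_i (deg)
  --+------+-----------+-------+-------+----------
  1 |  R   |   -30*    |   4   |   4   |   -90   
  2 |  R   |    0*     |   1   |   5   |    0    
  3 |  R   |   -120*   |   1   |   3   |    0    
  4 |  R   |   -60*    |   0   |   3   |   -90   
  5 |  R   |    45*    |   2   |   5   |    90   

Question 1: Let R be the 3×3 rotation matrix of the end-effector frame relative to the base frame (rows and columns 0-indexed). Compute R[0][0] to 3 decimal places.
-0.966

End-effector x-axis (col 0 of R) = (-0.9659,-0.2588,0.0000)
R[0][0] = -0.9659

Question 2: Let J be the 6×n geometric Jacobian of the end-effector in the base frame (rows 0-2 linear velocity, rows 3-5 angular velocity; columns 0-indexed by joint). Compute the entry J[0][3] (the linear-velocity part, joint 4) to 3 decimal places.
1.732

axis z_3 = (0.5000,0.8660,0.0000); lever o_n−o_3 = (-7.4277,0.2059,2.0000)
cross product → J_v[:, 3] = (1.7321,-1.0000,6.5355)
J_ω[:, 3] = z_3
entry J[0][3] = 1.7321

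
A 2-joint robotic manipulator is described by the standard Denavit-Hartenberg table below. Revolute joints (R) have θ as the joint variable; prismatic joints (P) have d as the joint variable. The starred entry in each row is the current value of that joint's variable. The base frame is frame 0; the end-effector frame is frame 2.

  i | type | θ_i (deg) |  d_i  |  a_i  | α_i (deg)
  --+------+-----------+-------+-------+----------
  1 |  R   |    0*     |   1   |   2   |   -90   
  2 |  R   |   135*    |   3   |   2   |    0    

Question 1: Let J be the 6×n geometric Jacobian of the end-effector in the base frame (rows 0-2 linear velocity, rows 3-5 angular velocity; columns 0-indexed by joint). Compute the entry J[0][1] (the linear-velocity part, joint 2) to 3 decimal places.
axis z_1 = (0.0000,1.0000,0.0000); lever o_n−o_1 = (-1.4142,3.0000,-1.4142)
cross product → J_v[:, 1] = (-1.4142,-0.0000,1.4142)
J_ω[:, 1] = z_1
entry J[0][1] = -1.4142

-1.414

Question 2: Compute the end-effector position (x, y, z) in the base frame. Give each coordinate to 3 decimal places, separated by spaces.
after link 1: o_1 = (2.0000, 0.0000, 1.0000)
after link 2: o_2 = (0.5858, 3.0000, -0.4142)

0.586 3.000 -0.414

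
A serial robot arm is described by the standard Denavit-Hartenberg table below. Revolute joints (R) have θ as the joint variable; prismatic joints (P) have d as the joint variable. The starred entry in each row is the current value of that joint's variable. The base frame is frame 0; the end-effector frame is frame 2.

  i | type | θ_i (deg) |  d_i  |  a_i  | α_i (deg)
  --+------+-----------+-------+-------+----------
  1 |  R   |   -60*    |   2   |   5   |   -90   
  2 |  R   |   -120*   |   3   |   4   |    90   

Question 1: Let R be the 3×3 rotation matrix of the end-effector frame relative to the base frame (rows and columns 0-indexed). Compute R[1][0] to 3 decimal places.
End-effector x-axis (col 0 of R) = (-0.2500,0.4330,0.8660)
R[1][0] = 0.4330

0.433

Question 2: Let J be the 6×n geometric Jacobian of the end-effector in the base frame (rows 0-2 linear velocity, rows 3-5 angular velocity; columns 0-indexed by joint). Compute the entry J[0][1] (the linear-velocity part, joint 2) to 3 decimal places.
axis z_1 = (0.8660,0.5000,0.0000); lever o_n−o_1 = (1.5981,3.2321,3.4641)
cross product → J_v[:, 1] = (1.7321,-3.0000,2.0000)
J_ω[:, 1] = z_1
entry J[0][1] = 1.7321

1.732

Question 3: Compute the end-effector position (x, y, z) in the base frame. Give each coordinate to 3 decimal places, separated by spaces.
4.098 -1.098 5.464

after link 1: o_1 = (2.5000, -4.3301, 2.0000)
after link 2: o_2 = (4.0981, -1.0981, 5.4641)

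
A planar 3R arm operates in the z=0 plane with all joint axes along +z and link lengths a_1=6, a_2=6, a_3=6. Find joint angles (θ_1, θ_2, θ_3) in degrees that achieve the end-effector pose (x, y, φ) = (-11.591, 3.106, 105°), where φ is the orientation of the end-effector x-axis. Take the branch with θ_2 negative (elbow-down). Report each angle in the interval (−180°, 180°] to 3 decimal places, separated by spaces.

wrist centre = target − a_3·(cos φ, sin φ) = (-10.0381, -2.6896)
cos θ_2 = (107.9969−6²−6²)/(2·6·6) = 0.5000; θ_2 = -60.0029° (elbow-down)
β = atan2(-2.6896,-10.0381) = -165.0008°; ψ = atan2(-5.1963,8.9997) = -30.0014°
θ_1 = β − ψ = -134.9993°
θ_3 = φ − θ_1 − θ_2 = -59.9978° (wrapped to (-180°,180°])

-134.999 -60.003 -59.998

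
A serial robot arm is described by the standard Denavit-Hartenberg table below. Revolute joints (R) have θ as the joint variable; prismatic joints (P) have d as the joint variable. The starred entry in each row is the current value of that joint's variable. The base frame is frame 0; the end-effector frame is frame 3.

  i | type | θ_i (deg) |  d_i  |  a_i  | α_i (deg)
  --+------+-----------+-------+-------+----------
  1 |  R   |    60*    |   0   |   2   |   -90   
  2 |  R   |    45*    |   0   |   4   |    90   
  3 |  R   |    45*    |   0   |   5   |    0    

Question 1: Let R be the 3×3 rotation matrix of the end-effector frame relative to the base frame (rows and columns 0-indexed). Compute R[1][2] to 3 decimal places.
End-effector z-axis (col 2 of R) = (0.3536,0.6124,0.7071)
R[1][2] = 0.6124

0.612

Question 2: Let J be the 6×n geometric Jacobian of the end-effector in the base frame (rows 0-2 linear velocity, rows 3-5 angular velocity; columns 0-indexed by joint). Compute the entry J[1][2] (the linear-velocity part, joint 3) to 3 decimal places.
axis z_2 = (0.3536,0.6124,0.7071); lever o_n−o_2 = (-1.8119,3.9328,-2.5000)
cross product → J_v[:, 2] = (-4.3119,-0.3973,2.5000)
J_ω[:, 2] = z_2
entry J[1][2] = -0.3973

-0.397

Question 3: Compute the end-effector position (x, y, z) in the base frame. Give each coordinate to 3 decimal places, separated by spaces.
after link 1: o_1 = (1.0000, 1.7321, 0.0000)
after link 2: o_2 = (2.4142, 4.1815, -2.8284)
after link 3: o_3 = (0.6024, 8.1144, -5.3284)

0.602 8.114 -5.328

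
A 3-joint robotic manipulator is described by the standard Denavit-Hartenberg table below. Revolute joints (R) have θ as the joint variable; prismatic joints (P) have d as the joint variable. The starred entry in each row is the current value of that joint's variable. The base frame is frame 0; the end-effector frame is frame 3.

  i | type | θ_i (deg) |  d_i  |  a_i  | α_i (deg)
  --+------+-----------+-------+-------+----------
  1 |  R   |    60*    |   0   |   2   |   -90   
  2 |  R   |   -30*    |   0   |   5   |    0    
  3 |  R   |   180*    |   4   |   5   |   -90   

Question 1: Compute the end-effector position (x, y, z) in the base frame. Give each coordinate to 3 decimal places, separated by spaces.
after link 1: o_1 = (1.0000, 1.7321, 0.0000)
after link 2: o_2 = (3.1651, 5.4821, 2.5000)
after link 3: o_3 = (-2.4641, 3.7321, -0.0000)

-2.464 3.732 -0.000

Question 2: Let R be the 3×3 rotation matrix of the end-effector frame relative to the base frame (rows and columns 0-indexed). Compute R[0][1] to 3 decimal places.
End-effector y-axis (col 1 of R) = (0.8660,-0.5000,-0.0000)
R[0][1] = 0.8660

0.866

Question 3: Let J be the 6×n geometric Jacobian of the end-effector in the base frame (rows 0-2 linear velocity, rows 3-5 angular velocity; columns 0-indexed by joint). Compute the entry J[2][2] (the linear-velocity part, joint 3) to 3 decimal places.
axis z_2 = (-0.8660,0.5000,0.0000); lever o_n−o_2 = (-5.6292,-1.7500,-2.5000)
cross product → J_v[:, 2] = (-1.2500,-2.1651,4.3301)
J_ω[:, 2] = z_2
entry J[2][2] = 4.3301

4.330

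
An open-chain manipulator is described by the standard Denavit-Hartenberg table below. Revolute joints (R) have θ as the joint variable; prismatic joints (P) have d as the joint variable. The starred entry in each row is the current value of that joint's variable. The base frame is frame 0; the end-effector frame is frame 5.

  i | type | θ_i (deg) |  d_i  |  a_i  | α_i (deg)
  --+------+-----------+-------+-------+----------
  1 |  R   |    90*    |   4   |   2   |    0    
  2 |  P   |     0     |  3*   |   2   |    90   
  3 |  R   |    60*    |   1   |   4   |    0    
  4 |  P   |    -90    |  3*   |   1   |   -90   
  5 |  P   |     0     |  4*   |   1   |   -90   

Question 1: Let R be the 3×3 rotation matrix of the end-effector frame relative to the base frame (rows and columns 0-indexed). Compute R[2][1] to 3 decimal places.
-0.866

End-effector y-axis (col 1 of R) = (-0.0000,-0.5000,-0.8660)
R[2][1] = -0.8660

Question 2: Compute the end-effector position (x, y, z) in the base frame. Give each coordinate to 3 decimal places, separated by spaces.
4.000 9.732 12.928

after link 1: o_1 = (0.0000, 2.0000, 4.0000)
after link 2: o_2 = (0.0000, 4.0000, 7.0000)
after link 3: o_3 = (1.0000, 6.0000, 10.4641)
after link 4: o_4 = (4.0000, 6.8660, 9.9641)
after link 5: o_5 = (4.0000, 9.7321, 12.9282)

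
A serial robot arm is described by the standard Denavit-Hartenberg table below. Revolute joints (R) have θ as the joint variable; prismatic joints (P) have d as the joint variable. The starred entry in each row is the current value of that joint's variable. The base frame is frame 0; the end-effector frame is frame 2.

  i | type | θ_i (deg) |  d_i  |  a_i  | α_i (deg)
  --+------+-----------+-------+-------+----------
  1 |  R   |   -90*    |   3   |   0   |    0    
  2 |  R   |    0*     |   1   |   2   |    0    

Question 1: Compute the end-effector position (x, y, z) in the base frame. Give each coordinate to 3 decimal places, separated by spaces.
after link 1: o_1 = (0.0000, 0.0000, 3.0000)
after link 2: o_2 = (0.0000, -2.0000, 4.0000)

0.000 -2.000 4.000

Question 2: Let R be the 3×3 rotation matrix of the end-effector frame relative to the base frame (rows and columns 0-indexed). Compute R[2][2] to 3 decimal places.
End-effector z-axis (col 2 of R) = (0.0000,0.0000,1.0000)
R[2][2] = 1.0000

1.000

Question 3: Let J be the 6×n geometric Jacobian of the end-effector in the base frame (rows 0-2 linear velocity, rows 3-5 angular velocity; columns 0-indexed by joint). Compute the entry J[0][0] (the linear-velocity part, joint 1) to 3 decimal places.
2.000

axis z_0 = ẑ; lever o_n−o_0 = (0.0000,-2.0000,4.0000)
cross product → J_v[:, 0] = (2.0000,0.0000,-0.0000)
J_ω[:, 0] = z_0
entry J[0][0] = 2.0000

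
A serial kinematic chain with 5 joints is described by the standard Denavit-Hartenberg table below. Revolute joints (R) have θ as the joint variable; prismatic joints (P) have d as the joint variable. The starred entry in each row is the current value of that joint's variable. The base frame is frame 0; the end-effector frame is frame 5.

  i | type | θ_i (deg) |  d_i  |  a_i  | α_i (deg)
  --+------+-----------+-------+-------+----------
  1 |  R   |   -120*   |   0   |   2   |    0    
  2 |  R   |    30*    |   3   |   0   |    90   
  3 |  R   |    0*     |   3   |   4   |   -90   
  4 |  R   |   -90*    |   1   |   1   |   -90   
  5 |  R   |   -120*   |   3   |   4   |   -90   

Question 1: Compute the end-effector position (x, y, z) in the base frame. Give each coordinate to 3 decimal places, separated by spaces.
-3.000 -8.732 7.464

after link 1: o_1 = (-1.0000, -1.7321, 0.0000)
after link 2: o_2 = (-1.0000, -1.7321, 3.0000)
after link 3: o_3 = (-4.0000, -5.7321, 3.0000)
after link 4: o_4 = (-5.0000, -5.7321, 4.0000)
after link 5: o_5 = (-3.0000, -8.7321, 7.4641)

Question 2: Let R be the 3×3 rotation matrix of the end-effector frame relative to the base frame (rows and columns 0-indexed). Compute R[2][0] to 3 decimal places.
End-effector x-axis (col 0 of R) = (0.5000,0.0000,0.8660)
R[2][0] = 0.8660

0.866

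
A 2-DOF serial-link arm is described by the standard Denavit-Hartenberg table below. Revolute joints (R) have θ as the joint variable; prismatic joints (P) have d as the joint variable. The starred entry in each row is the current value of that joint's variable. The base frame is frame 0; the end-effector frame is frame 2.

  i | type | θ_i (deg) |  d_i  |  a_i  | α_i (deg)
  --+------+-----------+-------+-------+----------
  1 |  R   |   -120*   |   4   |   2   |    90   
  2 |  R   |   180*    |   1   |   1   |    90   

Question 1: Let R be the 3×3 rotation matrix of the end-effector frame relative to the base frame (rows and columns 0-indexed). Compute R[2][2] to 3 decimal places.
End-effector z-axis (col 2 of R) = (-0.0000,-0.0000,1.0000)
R[2][2] = 1.0000

1.000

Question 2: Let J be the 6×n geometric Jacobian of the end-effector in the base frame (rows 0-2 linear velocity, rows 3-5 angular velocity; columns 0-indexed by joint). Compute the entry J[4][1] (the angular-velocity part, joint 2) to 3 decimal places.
0.500

axis z_1 = (-0.8660,0.5000,0.0000); lever o_n−o_1 = (-0.3660,1.3660,0.0000)
cross product → J_v[:, 1] = (-0.0000,-0.0000,-1.0000)
J_ω[:, 1] = z_1
entry J[4][1] = 0.5000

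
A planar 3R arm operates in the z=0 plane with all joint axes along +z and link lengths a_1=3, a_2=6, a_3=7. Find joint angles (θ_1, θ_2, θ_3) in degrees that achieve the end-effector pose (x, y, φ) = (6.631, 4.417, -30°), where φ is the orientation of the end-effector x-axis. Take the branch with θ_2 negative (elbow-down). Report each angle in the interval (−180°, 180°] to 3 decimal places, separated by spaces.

wrist centre = target − a_3·(cos φ, sin φ) = (0.5688, 7.9170)
cos θ_2 = (63.0024−3²−6²)/(2·3·6) = 0.5001; θ_2 = -59.9955° (elbow-down)
β = atan2(7.9170,0.5688) = 85.8905°; ψ = atan2(-5.1959,6.0004) = -40.8902°
θ_1 = β − ψ = 126.7806°
θ_3 = φ − θ_1 − θ_2 = -96.7851° (wrapped to (-180°,180°])

126.781 -59.996 -96.785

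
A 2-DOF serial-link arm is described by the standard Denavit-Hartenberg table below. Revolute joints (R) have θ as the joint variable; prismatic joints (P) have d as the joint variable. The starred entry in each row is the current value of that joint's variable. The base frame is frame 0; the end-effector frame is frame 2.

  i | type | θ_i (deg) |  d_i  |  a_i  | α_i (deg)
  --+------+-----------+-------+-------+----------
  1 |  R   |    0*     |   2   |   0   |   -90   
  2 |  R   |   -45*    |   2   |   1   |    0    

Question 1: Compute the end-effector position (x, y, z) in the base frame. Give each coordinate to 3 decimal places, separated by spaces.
0.707 2.000 2.707

after link 1: o_1 = (0.0000, 0.0000, 2.0000)
after link 2: o_2 = (0.7071, 2.0000, 2.7071)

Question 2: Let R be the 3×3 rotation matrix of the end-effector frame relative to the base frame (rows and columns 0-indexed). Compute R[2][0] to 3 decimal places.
0.707

End-effector x-axis (col 0 of R) = (0.7071,-0.0000,0.7071)
R[2][0] = 0.7071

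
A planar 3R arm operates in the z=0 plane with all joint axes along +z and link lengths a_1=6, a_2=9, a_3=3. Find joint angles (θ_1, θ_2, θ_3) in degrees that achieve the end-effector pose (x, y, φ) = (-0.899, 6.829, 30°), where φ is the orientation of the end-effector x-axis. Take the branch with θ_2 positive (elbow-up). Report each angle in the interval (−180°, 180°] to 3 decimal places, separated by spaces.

wrist centre = target − a_3·(cos φ, sin φ) = (-3.4971, 5.3290)
cos θ_2 = (40.6278−6²−9²)/(2·6·9) = -0.7072; θ_2 = 135.0035° (elbow-up)
β = atan2(5.3290,-3.4971) = 123.2743°; ψ = atan2(6.3636,-0.3644) = 93.2769°
θ_1 = β − ψ = 29.9973°
θ_3 = φ − θ_1 − θ_2 = -135.0009° (wrapped to (-180°,180°])

29.997 135.004 -135.001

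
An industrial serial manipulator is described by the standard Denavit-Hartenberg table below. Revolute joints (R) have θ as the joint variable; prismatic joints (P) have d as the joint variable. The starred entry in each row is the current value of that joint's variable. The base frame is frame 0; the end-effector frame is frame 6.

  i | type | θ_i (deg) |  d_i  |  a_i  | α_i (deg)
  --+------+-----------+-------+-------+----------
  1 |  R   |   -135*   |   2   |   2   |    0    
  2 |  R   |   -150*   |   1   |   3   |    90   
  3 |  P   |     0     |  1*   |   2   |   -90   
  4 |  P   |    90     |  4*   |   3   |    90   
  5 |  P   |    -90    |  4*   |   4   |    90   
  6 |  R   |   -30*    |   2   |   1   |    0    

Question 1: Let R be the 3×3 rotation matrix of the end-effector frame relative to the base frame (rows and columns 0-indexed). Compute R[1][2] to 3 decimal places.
-0.259

End-effector z-axis (col 2 of R) = (0.9659,-0.2588,-0.0000)
R[1][2] = -0.2588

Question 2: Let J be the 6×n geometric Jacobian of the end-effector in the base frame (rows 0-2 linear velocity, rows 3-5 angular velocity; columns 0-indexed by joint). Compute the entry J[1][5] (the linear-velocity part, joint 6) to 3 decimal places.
0.837

axis z_5 = (0.9659,-0.2588,-0.0000); lever o_n−o_5 = (1.8024,-1.0006,-0.8660)
cross product → J_v[:, 5] = (0.2241,0.8365,-0.5000)
J_ω[:, 5] = z_5
entry J[1][5] = 0.8365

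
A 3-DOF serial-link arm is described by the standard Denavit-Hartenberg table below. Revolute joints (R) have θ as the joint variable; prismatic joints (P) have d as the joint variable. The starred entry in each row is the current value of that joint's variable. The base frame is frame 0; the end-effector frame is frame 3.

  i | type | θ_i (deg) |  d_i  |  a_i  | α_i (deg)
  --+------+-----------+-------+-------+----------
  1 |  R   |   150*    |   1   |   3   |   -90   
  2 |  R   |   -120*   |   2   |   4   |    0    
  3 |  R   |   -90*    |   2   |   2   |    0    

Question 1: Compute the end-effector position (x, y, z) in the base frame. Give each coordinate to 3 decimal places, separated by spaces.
after link 1: o_1 = (-2.5981, 1.5000, 1.0000)
after link 2: o_2 = (-1.8660, -1.2321, 4.4641)
after link 3: o_3 = (-1.3660, -3.8301, 3.4641)

-1.366 -3.830 3.464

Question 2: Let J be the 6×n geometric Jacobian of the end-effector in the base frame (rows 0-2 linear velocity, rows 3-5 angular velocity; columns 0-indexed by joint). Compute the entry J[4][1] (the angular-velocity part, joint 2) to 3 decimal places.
axis z_1 = (-0.5000,-0.8660,0.0000); lever o_n−o_1 = (1.2321,-5.3301,2.4641)
cross product → J_v[:, 1] = (-2.1340,1.2321,3.7321)
J_ω[:, 1] = z_1
entry J[4][1] = -0.8660

-0.866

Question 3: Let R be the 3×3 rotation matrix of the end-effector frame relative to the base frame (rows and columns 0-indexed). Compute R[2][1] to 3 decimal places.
End-effector y-axis (col 1 of R) = (0.4330,-0.2500,0.8660)
R[2][1] = 0.8660

0.866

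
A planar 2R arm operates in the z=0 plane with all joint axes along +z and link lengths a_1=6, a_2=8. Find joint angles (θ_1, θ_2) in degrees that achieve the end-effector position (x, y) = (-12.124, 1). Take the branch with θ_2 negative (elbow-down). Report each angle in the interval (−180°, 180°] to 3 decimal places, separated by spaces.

-149.997 -60.006

cos θ_2 = (147.9914−6²−8²)/(2·6·8) = 0.4999; θ_2 = -60.0059° (elbow-down)
β = atan2(1.0000,-12.1240) = 175.2849°; ψ = atan2(-6.9286,9.9993) = -34.7185°
θ_1 = β − ψ = 210.0034°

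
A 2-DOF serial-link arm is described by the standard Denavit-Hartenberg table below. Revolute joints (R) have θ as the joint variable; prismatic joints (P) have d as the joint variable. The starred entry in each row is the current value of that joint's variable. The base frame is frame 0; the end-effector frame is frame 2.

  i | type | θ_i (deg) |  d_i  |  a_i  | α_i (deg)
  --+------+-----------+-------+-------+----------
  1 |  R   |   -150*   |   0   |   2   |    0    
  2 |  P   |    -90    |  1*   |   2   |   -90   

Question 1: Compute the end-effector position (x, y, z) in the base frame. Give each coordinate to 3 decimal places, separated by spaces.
-2.732 0.732 1.000

after link 1: o_1 = (-1.7321, -1.0000, 0.0000)
after link 2: o_2 = (-2.7321, 0.7321, 1.0000)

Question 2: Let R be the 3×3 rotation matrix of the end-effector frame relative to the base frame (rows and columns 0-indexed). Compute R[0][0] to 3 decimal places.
End-effector x-axis (col 0 of R) = (-0.5000,0.8660,0.0000)
R[0][0] = -0.5000

-0.500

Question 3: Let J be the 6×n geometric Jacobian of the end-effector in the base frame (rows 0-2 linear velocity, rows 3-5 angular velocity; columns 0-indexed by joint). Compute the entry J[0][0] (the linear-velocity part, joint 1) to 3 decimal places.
-0.732

axis z_0 = ẑ; lever o_n−o_0 = (-2.7321,0.7321,1.0000)
cross product → J_v[:, 0] = (-0.7321,-2.7321,0.0000)
J_ω[:, 0] = z_0
entry J[0][0] = -0.7321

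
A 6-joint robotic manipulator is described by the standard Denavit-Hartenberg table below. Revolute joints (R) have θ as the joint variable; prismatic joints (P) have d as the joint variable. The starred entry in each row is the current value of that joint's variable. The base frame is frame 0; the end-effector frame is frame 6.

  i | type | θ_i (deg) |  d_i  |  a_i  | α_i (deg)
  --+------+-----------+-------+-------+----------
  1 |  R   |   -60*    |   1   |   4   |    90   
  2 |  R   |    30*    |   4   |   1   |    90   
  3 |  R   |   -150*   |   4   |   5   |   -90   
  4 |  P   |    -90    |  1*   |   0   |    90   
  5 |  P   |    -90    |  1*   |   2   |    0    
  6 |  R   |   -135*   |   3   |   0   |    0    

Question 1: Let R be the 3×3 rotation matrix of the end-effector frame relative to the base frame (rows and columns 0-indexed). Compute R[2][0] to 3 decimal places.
0.789

End-effector x-axis (col 0 of R) = (0.5066,0.3472,0.7891)
R[2][0] = 0.7891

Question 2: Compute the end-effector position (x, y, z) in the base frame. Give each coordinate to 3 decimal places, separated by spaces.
-0.940 -7.105 -2.647

after link 1: o_1 = (2.0000, -3.4641, 1.0000)
after link 2: o_2 = (-1.0311, -6.2141, 1.5000)
after link 3: o_3 = (0.2590, -3.4486, -4.1292)
after link 4: o_4 = (1.2255, -3.3905, -3.8792)
after link 5: o_5 = (-0.7655, -4.4061, -3.9462)
after link 6: o_6 = (-0.9396, -7.1046, -2.6471)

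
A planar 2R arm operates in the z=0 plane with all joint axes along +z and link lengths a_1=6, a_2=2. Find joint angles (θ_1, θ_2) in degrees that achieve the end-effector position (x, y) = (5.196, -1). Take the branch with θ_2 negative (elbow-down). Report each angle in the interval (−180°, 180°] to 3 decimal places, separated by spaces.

cos θ_2 = (27.9984−6²−2²)/(2·6·2) = -0.5001; θ_2 = -120.0044° (elbow-down)
β = atan2(-1.0000,5.1960) = -10.8937°; ψ = atan2(-1.7320,4.9999) = -19.1063°
θ_1 = β − ψ = 8.2126°

8.213 -120.004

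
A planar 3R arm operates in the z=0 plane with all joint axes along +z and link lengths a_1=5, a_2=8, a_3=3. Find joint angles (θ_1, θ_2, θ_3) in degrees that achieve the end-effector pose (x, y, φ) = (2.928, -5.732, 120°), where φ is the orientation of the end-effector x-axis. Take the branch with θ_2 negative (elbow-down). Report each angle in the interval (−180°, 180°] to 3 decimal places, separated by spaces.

wrist centre = target − a_3·(cos φ, sin φ) = (4.4280, -8.3301)
cos θ_2 = (88.9974−5²−8²)/(2·5·8) = -0.0000; θ_2 = -90.0019° (elbow-down)
β = atan2(-8.3301,4.4280) = -62.0063°; ψ = atan2(-8.0000,4.9997) = -57.9960°
θ_1 = β − ψ = -4.0103°
θ_3 = φ − θ_1 − θ_2 = -145.9878° (wrapped to (-180°,180°])

-4.010 -90.002 -145.988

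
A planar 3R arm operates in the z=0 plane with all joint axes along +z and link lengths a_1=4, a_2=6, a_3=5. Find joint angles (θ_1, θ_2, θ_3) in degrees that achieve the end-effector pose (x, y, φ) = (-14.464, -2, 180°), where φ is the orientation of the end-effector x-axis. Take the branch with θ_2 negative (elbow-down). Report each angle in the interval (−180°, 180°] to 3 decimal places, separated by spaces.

-149.997 -30.005 0.002

wrist centre = target − a_3·(cos φ, sin φ) = (-9.4640, -2.0000)
cos θ_2 = (93.5673−4²−6²)/(2·4·6) = 0.8660; θ_2 = -30.0046° (elbow-down)
β = atan2(-2.0000,-9.4640) = -168.0674°; ψ = atan2(-3.0004,9.1959) = -18.0703°
θ_1 = β − ψ = -149.9971°
θ_3 = φ − θ_1 − θ_2 = 0.0017° (wrapped to (-180°,180°])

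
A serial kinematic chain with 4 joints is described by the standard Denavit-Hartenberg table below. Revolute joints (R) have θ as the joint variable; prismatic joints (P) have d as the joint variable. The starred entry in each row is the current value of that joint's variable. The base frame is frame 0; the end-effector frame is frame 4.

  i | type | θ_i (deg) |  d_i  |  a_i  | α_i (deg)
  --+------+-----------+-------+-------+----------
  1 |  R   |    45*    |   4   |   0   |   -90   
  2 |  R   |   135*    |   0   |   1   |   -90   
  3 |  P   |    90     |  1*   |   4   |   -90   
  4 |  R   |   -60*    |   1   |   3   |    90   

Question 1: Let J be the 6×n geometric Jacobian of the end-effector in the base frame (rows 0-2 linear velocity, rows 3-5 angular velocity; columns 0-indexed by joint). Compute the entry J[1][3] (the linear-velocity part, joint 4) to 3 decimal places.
axis z_3 = (0.5000,0.5000,0.7071); lever o_n−o_3 = (0.2616,-1.8597,2.5442)
cross product → J_v[:, 3] = (2.5871,-1.0871,-1.0607)
J_ω[:, 3] = z_3
entry J[1][3] = -1.0871

-1.087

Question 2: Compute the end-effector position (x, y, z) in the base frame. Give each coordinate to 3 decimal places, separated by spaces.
after link 1: o_1 = (0.0000, 0.0000, 4.0000)
after link 2: o_2 = (-0.5000, -0.5000, 3.2929)
after link 3: o_3 = (1.8284, -3.8284, 4.0000)
after link 4: o_4 = (2.0900, -5.6881, 6.5442)

2.090 -5.688 6.544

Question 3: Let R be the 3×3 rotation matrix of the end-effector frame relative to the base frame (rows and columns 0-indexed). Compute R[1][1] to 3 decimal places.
0.500

End-effector y-axis (col 1 of R) = (0.5000,0.5000,0.7071)
R[1][1] = 0.5000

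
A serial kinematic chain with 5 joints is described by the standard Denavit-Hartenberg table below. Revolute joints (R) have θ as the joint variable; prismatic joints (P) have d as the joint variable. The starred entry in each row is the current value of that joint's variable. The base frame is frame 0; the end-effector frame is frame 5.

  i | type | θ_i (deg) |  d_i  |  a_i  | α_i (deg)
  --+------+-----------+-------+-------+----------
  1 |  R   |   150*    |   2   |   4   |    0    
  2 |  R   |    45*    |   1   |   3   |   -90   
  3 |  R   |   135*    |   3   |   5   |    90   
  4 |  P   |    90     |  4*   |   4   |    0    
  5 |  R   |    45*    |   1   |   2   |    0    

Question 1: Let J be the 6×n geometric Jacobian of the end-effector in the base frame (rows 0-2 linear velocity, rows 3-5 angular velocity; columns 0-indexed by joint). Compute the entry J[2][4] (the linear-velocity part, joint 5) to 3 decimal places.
1.000

axis z_4 = (-0.6830,-0.1830,-0.7071); lever o_n−o_4 = (-1.2829,-1.8079,0.2929)
cross product → J_v[:, 4] = (-1.3320,1.1072,1.0000)
J_ω[:, 4] = z_4
entry J[2][4] = 1.0000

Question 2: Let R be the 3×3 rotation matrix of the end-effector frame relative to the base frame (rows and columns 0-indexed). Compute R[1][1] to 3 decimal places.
0.554

End-effector y-axis (col 1 of R) = (-0.6660,0.5536,0.5000)
R[1][1] = 0.5536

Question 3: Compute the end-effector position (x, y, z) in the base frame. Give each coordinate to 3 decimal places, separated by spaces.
after link 1: o_1 = (-3.4641, 2.0000, 2.0000)
after link 2: o_2 = (-6.3619, 1.2235, 3.0000)
after link 3: o_3 = (-2.1704, -0.7592, -0.5355)
after link 4: o_4 = (-3.8671, -5.3549, -3.3640)
after link 5: o_5 = (-5.1500, -7.1628, -3.0711)

-5.150 -7.163 -3.071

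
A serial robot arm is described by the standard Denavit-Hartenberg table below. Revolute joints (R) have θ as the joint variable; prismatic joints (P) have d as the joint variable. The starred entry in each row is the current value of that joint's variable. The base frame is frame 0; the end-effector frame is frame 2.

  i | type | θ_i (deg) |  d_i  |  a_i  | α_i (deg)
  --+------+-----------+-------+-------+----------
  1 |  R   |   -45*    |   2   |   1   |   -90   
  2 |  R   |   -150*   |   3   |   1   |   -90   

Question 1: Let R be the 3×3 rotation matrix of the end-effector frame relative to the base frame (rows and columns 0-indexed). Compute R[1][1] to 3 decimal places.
-0.707

End-effector y-axis (col 1 of R) = (-0.7071,-0.7071,-0.0000)
R[1][1] = -0.7071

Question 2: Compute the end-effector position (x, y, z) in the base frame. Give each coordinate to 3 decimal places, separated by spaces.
2.216 2.027 2.500

after link 1: o_1 = (0.7071, -0.7071, 2.0000)
after link 2: o_2 = (2.2161, 2.0266, 2.5000)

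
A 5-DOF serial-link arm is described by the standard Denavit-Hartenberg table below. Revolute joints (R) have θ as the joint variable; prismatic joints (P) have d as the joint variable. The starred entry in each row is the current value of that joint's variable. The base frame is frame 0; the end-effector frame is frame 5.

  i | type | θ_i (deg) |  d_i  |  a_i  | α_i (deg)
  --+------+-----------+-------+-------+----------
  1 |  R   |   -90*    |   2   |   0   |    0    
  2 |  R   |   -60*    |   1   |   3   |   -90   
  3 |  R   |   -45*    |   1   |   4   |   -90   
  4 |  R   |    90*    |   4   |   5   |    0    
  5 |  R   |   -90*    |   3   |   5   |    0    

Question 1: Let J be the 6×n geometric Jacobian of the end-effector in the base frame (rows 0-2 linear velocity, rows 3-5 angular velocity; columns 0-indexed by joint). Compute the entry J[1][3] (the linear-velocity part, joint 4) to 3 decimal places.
6.098

axis z_3 = (-0.6124,-0.3536,-0.7071); lever o_n−o_3 = (-9.8485,0.0875,-1.4142)
cross product → J_v[:, 3] = (0.5619,6.0979,-3.5355)
J_ω[:, 3] = z_3
entry J[1][3] = 6.0979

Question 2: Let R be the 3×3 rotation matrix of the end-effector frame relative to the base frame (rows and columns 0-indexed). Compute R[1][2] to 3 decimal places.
End-effector z-axis (col 2 of R) = (-0.6124,-0.3536,-0.7071)
R[1][2] = -0.3536

-0.354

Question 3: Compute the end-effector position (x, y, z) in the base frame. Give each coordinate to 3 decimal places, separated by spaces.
after link 1: o_1 = (0.0000, 0.0000, 2.0000)
after link 2: o_2 = (-2.5981, -1.5000, 3.0000)
after link 3: o_3 = (-4.5476, -3.7802, 5.8284)
after link 4: o_4 = (-9.4971, -0.8643, 3.0000)
after link 5: o_5 = (-14.3960, -3.6928, 4.4142)

-14.396 -3.693 4.414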